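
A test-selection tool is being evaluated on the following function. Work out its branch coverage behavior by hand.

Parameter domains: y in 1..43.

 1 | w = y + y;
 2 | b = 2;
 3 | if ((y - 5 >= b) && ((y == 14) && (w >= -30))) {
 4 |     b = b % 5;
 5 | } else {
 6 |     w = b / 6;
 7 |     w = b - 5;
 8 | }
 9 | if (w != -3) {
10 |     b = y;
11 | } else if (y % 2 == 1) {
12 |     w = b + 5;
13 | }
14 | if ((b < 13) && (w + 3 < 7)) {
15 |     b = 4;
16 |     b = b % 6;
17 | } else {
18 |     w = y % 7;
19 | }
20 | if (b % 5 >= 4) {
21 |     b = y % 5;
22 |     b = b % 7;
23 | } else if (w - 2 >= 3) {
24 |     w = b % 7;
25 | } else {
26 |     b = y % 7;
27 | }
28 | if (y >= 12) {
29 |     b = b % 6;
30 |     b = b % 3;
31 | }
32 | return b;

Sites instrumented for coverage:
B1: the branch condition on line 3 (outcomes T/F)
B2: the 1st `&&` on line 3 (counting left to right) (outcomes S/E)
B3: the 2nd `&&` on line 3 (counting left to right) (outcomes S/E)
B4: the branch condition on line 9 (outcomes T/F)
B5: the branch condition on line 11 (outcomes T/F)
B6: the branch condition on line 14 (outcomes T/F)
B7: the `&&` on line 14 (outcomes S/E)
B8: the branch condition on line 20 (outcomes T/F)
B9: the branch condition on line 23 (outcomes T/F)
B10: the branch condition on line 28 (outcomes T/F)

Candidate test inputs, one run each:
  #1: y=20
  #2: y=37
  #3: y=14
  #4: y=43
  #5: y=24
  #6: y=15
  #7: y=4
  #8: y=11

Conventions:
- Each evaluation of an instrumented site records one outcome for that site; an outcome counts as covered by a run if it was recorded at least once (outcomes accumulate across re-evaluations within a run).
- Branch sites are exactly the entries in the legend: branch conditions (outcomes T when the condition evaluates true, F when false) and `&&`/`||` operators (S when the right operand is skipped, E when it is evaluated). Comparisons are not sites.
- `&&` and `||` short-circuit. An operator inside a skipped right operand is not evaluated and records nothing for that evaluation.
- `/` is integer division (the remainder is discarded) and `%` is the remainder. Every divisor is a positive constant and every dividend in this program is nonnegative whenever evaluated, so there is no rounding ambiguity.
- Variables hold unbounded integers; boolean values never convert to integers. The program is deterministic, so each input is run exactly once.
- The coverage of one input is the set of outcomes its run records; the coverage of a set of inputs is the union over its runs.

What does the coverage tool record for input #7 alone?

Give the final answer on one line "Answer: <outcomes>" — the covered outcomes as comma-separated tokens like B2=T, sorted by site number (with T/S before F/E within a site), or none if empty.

Tracing the run of input #7 (y=4):
  B2->S, B1->F, B4->F, B5->F, B7->E, B6->T, B8->T, B10->F
collecting distinct outcomes: B1=F, B2=S, B4=F, B5=F, B6=T, B7=E, B8=T, B10=F

Answer: B1=F, B2=S, B4=F, B5=F, B6=T, B7=E, B8=T, B10=F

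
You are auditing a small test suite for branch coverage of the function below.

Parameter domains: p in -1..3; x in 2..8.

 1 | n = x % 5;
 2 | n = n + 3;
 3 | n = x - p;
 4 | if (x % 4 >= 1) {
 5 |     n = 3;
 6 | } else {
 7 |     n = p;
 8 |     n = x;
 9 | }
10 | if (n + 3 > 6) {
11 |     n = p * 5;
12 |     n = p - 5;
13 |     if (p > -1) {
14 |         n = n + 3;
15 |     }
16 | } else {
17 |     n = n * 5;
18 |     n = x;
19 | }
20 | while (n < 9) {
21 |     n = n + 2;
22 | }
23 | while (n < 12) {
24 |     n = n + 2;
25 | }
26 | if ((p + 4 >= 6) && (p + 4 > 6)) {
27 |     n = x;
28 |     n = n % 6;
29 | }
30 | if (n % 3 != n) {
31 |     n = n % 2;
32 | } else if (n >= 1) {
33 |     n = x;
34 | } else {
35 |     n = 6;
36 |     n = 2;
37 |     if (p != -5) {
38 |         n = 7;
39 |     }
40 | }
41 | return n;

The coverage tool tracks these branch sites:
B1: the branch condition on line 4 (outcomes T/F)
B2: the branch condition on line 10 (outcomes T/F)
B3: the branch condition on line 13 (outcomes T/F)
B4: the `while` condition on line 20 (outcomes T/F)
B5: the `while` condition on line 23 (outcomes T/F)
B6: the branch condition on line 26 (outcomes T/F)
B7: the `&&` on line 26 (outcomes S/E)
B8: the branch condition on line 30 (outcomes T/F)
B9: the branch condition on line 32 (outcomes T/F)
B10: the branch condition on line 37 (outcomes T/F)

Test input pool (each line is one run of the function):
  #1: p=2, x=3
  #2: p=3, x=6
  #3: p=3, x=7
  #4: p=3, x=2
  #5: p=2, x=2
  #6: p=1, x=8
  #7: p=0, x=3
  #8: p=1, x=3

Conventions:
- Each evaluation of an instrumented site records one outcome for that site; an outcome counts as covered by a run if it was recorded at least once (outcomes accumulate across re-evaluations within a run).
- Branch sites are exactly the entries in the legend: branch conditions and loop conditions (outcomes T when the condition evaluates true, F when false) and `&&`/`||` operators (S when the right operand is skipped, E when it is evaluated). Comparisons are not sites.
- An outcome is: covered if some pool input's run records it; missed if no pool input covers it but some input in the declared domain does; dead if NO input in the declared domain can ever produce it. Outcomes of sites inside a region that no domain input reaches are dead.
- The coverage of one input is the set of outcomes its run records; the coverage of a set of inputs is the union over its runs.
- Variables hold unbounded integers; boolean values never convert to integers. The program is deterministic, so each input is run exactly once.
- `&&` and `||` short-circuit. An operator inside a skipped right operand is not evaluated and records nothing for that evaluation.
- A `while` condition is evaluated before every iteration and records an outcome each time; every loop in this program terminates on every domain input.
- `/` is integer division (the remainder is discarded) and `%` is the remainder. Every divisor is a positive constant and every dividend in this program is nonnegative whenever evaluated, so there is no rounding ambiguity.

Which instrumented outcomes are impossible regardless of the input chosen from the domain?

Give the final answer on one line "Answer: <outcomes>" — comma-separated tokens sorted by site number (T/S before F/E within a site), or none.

running all 35 domain inputs and tallying outcomes:
  B10=F: no domain input ever produces it -> dead
  reachable outcomes have witnesses, e.g. B1=T (e.g. p=-1, x=2), B1=F (e.g. p=-1, x=4), B2=T (e.g. p=-1, x=4), B2=F (e.g. p=-1, x=2)

Answer: B10=F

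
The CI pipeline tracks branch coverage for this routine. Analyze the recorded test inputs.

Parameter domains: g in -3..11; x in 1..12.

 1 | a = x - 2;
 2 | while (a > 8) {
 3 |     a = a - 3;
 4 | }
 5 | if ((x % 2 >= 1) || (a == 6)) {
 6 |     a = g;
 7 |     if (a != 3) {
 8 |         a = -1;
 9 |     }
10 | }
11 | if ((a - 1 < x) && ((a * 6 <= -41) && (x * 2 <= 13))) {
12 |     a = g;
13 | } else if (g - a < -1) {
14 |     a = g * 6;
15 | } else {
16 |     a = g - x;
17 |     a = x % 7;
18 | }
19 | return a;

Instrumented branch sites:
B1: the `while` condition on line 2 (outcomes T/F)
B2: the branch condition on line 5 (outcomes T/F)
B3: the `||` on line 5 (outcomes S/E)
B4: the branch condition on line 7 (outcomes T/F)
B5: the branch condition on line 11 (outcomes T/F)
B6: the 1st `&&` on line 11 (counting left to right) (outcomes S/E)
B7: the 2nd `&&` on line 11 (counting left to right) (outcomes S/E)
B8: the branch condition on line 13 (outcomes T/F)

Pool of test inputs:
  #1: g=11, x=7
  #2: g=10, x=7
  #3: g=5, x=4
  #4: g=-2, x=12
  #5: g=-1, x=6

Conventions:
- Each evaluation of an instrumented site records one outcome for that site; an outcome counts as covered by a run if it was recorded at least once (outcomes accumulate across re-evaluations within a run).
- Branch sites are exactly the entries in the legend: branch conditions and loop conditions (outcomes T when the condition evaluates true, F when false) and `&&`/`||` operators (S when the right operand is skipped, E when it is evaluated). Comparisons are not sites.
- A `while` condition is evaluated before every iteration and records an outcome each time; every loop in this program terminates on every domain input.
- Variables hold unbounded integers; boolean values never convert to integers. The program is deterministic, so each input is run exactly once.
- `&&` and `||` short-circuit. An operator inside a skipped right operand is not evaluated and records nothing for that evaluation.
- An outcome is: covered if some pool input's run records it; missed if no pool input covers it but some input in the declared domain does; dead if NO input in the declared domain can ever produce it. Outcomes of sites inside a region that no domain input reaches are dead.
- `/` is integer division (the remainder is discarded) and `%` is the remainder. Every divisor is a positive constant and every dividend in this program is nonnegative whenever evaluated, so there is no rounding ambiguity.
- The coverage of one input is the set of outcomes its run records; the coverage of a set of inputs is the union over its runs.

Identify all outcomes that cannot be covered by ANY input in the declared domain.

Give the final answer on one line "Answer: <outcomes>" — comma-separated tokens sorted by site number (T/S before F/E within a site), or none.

exhaustive pass over the 180-input domain:
  B5=T: no domain input ever produces it -> dead
  B7=E: no domain input ever produces it -> dead
  reachable outcomes have witnesses, e.g. B1=T (e.g. g=-3, x=11), B1=F (e.g. g=-3, x=1), B2=T (e.g. g=-3, x=1), B2=F (e.g. g=-3, x=2)

Answer: B5=T, B7=E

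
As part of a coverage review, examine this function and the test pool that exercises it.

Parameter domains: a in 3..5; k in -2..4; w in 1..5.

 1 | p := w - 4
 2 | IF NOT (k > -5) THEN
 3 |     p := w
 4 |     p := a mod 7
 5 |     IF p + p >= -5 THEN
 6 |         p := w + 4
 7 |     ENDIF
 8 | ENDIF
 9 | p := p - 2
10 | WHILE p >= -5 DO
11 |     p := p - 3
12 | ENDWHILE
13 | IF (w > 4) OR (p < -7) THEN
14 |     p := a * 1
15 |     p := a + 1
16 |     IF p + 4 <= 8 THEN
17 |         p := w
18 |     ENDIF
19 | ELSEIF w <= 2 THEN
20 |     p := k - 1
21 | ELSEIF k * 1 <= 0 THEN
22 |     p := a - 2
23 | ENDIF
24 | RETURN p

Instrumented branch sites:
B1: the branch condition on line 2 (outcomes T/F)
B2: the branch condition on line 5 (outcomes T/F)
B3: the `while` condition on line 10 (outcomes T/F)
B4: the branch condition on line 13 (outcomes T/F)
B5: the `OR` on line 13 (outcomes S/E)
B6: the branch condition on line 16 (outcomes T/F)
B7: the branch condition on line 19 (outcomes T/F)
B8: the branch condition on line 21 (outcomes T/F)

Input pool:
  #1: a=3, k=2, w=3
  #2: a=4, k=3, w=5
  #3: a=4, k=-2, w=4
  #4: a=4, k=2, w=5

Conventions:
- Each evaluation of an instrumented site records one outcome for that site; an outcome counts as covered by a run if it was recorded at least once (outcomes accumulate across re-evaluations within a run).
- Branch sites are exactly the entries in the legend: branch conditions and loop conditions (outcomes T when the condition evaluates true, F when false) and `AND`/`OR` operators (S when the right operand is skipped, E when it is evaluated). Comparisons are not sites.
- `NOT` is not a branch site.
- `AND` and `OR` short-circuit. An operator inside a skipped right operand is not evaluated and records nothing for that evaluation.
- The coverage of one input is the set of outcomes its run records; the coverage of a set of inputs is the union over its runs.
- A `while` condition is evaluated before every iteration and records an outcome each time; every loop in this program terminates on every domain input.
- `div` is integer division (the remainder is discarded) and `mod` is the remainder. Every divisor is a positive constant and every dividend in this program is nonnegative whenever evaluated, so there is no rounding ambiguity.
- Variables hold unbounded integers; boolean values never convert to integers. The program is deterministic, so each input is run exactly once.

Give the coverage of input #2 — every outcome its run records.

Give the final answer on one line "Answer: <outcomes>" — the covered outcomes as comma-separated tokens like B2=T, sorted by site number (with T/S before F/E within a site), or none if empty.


Running input #2 (a=4, k=3, w=5), event by event:
  B1->F, B3->T, B3->T, B3->F, B5->S, B4->T, B6->F
as a set, this run covers: B1=F, B3=T, B3=F, B4=T, B5=S, B6=F
Answer: B1=F, B3=T, B3=F, B4=T, B5=S, B6=F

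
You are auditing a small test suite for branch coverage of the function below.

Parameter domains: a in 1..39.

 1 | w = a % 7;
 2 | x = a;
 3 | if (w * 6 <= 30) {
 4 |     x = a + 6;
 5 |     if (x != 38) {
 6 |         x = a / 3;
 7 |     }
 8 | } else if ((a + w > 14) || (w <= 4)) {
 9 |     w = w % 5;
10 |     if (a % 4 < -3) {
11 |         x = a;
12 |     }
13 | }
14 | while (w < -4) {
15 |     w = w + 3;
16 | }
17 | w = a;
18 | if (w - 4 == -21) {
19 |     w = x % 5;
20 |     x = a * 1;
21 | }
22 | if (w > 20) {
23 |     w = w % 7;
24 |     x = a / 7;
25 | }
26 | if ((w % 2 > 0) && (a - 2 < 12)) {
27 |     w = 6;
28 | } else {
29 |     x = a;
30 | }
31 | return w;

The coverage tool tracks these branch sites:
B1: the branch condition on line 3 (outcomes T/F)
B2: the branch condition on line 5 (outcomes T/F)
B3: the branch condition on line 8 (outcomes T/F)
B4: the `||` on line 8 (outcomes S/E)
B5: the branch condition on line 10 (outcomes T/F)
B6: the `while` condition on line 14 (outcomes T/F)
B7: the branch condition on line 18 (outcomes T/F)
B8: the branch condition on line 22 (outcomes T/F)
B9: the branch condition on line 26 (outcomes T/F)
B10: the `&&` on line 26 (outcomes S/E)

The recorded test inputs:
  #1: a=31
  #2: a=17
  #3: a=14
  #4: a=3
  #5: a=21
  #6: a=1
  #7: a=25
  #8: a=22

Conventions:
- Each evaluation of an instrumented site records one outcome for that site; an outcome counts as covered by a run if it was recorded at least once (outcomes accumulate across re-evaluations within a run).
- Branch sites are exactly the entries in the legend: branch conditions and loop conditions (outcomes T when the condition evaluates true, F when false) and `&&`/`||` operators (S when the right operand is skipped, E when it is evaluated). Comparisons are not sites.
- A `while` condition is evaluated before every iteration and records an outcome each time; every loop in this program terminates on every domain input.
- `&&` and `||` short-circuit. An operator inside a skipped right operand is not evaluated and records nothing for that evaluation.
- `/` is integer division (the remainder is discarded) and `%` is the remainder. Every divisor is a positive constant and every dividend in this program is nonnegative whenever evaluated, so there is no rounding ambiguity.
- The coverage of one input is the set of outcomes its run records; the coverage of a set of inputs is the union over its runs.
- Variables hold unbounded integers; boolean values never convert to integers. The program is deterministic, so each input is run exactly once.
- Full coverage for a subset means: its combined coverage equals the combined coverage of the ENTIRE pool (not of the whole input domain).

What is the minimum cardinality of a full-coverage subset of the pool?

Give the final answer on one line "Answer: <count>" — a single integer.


input #1, a=31: outcomes B1=T, B2=T, B6=F, B7=F, B8=T, B9=F, B10=E
input #2, a=17: outcomes B1=T, B2=T, B6=F, B7=F, B8=F, B9=F, B10=E
input #3, a=14: outcomes B1=T, B2=T, B6=F, B7=F, B8=F, B9=F, B10=S
input #4, a=3: outcomes B1=T, B2=T, B6=F, B7=F, B8=F, B9=T, B10=E
input #5, a=21: outcomes B1=T, B2=T, B6=F, B7=F, B8=T, B9=F, B10=S
input #6, a=1: outcomes B1=T, B2=T, B6=F, B7=F, B8=F, B9=T, B10=E
input #7, a=25: outcomes B1=T, B2=T, B6=F, B7=F, B8=T, B9=F, B10=S
input #8, a=22: outcomes B1=T, B2=T, B6=F, B7=F, B8=T, B9=F, B10=E
pool-wide coverage (10 outcomes): B1=T, B2=T, B6=F, B7=F, B8=T, B8=F, B9=T, B9=F, B10=S, B10=E
size 1 is not enough: best union over all size-1 subsets is 7/10
the canonical winner is {4, 5}: size 2, full 10-outcome coverage, earliest index list among size-2 covers
Answer: 2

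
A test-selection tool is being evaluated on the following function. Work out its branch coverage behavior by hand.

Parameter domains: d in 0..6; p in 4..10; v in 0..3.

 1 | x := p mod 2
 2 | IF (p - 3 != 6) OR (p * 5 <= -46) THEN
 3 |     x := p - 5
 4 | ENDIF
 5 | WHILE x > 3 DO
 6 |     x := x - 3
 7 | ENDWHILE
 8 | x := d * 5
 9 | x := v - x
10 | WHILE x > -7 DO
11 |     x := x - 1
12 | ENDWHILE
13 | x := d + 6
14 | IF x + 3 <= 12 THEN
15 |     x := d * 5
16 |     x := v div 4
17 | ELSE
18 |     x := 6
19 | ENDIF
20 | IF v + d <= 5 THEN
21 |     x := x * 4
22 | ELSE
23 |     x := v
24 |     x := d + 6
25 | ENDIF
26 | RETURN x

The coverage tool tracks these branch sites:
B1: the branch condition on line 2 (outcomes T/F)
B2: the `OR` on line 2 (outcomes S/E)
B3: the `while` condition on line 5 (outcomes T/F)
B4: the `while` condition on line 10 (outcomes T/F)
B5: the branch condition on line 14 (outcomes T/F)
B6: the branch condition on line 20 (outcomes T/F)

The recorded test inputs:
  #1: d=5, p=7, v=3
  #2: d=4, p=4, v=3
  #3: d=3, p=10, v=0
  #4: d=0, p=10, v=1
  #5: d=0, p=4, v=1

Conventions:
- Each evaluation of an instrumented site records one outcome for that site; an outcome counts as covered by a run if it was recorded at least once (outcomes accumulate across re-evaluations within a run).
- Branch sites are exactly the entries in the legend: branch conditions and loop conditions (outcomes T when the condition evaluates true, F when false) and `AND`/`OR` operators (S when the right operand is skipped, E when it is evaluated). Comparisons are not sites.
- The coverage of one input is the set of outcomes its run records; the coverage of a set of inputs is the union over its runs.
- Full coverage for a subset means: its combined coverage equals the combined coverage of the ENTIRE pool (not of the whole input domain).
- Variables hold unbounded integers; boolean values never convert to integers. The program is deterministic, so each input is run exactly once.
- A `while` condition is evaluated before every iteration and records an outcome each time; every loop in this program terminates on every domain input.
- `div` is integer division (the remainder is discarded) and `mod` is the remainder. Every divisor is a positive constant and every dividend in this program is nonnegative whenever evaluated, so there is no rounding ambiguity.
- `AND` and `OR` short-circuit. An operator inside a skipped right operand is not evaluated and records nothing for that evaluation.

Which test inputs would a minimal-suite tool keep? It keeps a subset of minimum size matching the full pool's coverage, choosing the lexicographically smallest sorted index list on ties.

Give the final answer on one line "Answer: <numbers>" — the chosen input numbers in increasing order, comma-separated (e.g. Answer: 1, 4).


#1 (d=5, p=7, v=3) -> B2->S, B1->T, B3->F, B4->F, B5->F, B6->F; covered: B1=T, B2=S, B3=F, B4=F, B5=F, B6=F
#2 (d=4, p=4, v=3) -> B2->S, B1->T, B3->F, B4->F, B5->F, B6->F; covered: B1=T, B2=S, B3=F, B4=F, B5=F, B6=F
#3 (d=3, p=10, v=0) -> B2->S, B1->T, B3->T, B3->F, B4->F, B5->T, B6->T; covered: B1=T, B2=S, B3=T, B3=F, B4=F, B5=T, B6=T
#4 (d=0, p=10, v=1) -> B2->S, B1->T, B3->T, B3->F, B4->T, B4->T, B4->T, B4->T, B4->T, B4->T, B4->T, B4->T, B4->F, B5->T, ...; covered: B1=T, B2=S, B3=T, B3=F, B4=T, B4=F, B5=T, B6=T
#5 (d=0, p=4, v=1) -> B2->S, B1->T, B3->F, B4->T, B4->T, B4->T, B4->T, B4->T, B4->T, B4->T, B4->T, B4->F, B5->T, B6->T; covered: B1=T, B2=S, B3=F, B4=T, B4=F, B5=T, B6=T
together the pool reaches 10 outcomes: B1=T, B2=S, B3=T, B3=F, B4=T, B4=F, B5=T, B5=F, B6=T, B6=F
every size-1 subset falls short of the 10 outcomes (best: 8/10)
size 2: inputs {1, 4} cover all 10 outcomes, and no lexicographically smaller subset of this size does
Answer: 1, 4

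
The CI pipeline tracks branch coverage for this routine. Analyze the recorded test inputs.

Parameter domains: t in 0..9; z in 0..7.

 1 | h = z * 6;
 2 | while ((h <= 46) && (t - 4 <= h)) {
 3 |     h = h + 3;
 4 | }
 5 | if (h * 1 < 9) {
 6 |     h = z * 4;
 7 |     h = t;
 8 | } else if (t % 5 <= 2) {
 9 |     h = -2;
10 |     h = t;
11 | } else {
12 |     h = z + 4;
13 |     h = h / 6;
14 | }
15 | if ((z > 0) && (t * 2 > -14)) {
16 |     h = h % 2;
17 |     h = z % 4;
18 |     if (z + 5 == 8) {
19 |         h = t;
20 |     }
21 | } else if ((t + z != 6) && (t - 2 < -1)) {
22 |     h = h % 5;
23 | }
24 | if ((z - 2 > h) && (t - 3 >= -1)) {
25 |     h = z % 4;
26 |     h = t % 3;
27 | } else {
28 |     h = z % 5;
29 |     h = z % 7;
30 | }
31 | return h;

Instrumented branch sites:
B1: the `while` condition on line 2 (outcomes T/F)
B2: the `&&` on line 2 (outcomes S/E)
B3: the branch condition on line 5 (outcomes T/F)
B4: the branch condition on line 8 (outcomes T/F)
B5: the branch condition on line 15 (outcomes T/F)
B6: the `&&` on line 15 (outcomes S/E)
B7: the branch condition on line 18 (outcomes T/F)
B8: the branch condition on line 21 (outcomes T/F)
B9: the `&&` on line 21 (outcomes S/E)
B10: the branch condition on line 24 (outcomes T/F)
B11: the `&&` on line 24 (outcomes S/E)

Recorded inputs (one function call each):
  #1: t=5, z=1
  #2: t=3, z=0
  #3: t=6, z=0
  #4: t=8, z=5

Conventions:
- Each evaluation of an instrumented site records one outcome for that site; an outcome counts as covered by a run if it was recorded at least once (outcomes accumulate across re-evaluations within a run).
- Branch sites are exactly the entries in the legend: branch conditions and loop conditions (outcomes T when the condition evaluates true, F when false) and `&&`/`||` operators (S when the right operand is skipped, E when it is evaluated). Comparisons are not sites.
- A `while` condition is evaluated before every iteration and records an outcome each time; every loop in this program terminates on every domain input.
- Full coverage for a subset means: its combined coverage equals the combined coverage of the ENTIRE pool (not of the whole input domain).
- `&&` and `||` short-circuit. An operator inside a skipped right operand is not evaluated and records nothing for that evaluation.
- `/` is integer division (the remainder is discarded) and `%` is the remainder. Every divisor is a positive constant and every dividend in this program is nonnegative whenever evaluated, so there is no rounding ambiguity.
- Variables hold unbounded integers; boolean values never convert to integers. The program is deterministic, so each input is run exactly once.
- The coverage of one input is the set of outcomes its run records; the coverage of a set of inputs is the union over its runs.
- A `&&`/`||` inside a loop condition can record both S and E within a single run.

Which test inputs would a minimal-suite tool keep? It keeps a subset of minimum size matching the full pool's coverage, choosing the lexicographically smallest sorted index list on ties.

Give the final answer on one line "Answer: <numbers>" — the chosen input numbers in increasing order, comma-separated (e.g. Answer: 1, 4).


test 1 (t=5, z=1) fires B2->E, B1->T, B2->E, B1->T, B2->E, B1->T, B2->E, B1->T, B2->E, B1->T, B2->E, B1->T, B2->E, B1->T, ...; hits B1=T, B1=F, B2=S, B2=E, B3=F, B4=T, B5=T, B6=E, B7=F, B10=F, B11=S
test 2 (t=3, z=0) fires B2->E, B1->T, B2->E, B1->T, B2->E, B1->T, B2->E, B1->T, B2->E, B1->T, B2->E, B1->T, B2->E, B1->T, ...; hits B1=T, B1=F, B2=S, B2=E, B3=F, B4=F, B5=F, B6=S, B8=F, B9=E, B10=F, B11=S
test 3 (t=6, z=0) fires B2->E, B1->F, B3->T, B6->S, B5->F, B9->S, B8->F, B11->S, B10->F; hits B1=F, B2=E, B3=T, B5=F, B6=S, B8=F, B9=S, B10=F, B11=S
test 4 (t=8, z=5) fires B2->E, B1->T, B2->E, B1->T, B2->E, B1->T, B2->E, B1->T, B2->E, B1->T, B2->E, B1->T, B2->S, B1->F, ...; hits B1=T, B1=F, B2=S, B2=E, B3=F, B4=F, B5=T, B6=E, B7=F, B10=T, B11=E
pool-wide coverage (20 outcomes): B1=T, B1=F, B2=S, B2=E, B3=T, B3=F, B4=T, B4=F, B5=T, B5=F, B6=S, B6=E, B7=F, B8=F, B9=S, B9=E, B10=T, B10=F, B11=S, B11=E
every size-1 subset falls short of the 20 outcomes (best: 12/20)
every size-2 subset falls short of the 20 outcomes (best: 18/20)
every size-3 subset falls short of the 20 outcomes (best: 19/20)
size 4: inputs {1, 2, 3, 4} cover all 20 outcomes, and no lexicographically smaller subset of this size does
Answer: 1, 2, 3, 4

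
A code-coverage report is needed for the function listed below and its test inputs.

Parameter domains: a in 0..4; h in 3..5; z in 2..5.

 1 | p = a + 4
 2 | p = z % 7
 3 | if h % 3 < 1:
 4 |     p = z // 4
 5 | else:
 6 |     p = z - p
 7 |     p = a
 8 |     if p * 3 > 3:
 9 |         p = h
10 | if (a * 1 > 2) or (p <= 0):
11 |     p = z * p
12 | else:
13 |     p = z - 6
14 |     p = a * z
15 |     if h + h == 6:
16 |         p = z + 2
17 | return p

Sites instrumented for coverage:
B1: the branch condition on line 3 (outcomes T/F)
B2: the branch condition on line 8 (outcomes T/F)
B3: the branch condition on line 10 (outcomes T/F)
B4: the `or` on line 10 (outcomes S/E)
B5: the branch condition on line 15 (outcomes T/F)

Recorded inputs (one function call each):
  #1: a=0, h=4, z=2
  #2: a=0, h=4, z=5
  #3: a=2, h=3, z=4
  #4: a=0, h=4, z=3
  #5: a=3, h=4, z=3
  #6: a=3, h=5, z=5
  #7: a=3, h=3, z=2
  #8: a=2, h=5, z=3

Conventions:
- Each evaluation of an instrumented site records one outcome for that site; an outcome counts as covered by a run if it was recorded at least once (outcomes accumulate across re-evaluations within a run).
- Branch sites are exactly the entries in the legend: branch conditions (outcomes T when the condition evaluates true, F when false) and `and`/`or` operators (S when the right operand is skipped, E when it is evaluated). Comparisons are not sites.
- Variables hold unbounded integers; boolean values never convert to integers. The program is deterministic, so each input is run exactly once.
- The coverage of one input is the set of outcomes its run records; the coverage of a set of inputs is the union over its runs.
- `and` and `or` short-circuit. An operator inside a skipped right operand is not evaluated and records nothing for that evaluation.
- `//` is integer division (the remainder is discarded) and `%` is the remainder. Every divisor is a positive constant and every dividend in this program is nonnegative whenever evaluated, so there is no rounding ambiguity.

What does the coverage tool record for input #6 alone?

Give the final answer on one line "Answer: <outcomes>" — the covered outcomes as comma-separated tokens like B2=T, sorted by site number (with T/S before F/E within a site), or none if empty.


Simulating input #6 (a=3, h=5, z=5) step by step:
  B1->F, B2->T, B4->S, B3->T
distinct outcomes covered: B1=F, B2=T, B3=T, B4=S
Answer: B1=F, B2=T, B3=T, B4=S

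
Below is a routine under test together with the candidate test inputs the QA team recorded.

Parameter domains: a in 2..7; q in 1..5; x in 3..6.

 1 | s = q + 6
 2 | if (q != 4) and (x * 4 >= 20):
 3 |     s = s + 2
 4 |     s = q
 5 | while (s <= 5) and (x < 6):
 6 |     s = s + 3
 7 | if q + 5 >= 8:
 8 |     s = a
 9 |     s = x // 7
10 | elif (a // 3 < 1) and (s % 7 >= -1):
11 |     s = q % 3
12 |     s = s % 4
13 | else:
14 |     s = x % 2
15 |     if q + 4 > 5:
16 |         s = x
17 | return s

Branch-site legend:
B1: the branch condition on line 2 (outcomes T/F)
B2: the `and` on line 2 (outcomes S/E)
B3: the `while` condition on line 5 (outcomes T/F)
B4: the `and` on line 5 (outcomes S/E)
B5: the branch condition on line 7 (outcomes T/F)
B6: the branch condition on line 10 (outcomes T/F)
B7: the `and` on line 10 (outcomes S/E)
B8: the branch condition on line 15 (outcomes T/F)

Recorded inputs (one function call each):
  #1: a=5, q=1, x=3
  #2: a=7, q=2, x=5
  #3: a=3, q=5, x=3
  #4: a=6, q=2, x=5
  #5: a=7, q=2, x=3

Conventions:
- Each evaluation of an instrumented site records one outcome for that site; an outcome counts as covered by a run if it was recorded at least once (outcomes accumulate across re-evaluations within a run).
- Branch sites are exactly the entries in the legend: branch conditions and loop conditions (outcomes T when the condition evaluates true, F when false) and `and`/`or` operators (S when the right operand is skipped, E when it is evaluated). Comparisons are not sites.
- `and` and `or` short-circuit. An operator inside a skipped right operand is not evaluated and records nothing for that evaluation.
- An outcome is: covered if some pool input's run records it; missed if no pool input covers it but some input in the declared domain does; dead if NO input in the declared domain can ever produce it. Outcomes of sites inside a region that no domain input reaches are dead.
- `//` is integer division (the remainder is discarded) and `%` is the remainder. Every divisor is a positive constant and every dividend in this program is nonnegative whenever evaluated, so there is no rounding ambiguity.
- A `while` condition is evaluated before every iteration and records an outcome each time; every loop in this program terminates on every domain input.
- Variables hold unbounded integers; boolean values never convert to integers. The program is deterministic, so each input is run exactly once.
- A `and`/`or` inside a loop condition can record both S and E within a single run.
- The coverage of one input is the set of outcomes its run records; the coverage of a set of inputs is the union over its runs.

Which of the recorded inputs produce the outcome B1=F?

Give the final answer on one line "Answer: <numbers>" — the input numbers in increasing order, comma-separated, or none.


input #1 (a=5, q=1, x=3): hits B1=F
input #2 (a=7, q=2, x=5): never hits B1=F
input #3 (a=3, q=5, x=3): hits B1=F
input #4 (a=6, q=2, x=5): never hits B1=F
input #5 (a=7, q=2, x=3): hits B1=F
Answer: 1, 3, 5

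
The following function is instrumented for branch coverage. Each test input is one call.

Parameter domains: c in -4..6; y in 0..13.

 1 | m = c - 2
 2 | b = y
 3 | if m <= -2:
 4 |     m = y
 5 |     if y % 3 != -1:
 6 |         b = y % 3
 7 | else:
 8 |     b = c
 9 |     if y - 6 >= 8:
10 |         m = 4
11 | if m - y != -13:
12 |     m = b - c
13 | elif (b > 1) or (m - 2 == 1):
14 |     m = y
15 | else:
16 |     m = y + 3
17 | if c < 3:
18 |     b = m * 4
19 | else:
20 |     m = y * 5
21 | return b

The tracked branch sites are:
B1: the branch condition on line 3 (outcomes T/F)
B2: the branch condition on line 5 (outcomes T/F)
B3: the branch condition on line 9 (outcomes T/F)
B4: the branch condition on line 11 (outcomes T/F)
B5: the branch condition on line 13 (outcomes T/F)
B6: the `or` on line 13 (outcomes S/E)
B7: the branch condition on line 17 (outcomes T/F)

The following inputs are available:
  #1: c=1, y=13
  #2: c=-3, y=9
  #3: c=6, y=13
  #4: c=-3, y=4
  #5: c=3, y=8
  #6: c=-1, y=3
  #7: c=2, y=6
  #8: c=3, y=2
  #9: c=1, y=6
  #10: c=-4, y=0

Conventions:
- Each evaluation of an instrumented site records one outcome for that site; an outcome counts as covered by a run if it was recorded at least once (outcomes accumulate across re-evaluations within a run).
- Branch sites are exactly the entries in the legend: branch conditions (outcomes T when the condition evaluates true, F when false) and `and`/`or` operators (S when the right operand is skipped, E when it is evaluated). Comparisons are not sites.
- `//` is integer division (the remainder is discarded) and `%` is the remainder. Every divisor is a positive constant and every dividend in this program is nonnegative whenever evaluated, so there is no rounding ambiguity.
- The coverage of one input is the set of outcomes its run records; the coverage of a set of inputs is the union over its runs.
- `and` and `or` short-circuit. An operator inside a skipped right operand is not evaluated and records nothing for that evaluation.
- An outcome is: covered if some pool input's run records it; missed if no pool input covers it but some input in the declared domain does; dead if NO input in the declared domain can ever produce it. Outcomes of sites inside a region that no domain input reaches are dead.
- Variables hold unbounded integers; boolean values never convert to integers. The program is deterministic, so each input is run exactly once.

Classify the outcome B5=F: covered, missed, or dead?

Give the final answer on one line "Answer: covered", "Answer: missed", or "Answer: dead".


no pool input records B5=F
but domain input (c=1, y=12) does record it -> reachable, so missed
Answer: missed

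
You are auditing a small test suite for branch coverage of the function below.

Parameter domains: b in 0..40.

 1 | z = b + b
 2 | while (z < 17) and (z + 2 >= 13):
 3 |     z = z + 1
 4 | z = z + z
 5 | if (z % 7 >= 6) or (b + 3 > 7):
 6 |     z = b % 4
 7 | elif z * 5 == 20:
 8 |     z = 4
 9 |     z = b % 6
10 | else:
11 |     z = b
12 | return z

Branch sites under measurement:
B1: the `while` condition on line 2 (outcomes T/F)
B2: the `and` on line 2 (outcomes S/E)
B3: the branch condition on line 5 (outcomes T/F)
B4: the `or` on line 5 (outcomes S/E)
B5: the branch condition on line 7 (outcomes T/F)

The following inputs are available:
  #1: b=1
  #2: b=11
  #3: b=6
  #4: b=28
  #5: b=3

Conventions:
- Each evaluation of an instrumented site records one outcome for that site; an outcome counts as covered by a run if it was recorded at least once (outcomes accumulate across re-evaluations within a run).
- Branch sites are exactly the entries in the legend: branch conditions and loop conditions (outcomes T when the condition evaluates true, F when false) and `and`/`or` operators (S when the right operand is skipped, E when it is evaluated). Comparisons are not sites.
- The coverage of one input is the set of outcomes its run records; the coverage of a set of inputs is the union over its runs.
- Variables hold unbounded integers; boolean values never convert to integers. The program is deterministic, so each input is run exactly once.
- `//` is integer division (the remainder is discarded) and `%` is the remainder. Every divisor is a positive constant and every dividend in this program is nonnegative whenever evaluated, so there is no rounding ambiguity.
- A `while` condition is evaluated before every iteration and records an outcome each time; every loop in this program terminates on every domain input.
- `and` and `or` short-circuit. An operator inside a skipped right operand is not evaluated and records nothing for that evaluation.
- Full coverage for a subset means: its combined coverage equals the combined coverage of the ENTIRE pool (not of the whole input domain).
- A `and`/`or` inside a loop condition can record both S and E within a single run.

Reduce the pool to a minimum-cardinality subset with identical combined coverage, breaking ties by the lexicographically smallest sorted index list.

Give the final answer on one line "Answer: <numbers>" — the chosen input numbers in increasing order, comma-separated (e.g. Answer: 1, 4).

#1 (b=1) -> B2->E, B1->F, B4->E, B3->F, B5->T; covered: B1=F, B2=E, B3=F, B4=E, B5=T
#2 (b=11) -> B2->S, B1->F, B4->E, B3->T; covered: B1=F, B2=S, B3=T, B4=E
#3 (b=6) -> B2->E, B1->T, B2->E, B1->T, B2->E, B1->T, B2->E, B1->T, B2->E, B1->T, B2->S, B1->F, B4->S, B3->T; covered: B1=T, B1=F, B2=S, B2=E, B3=T, B4=S
#4 (b=28) -> B2->S, B1->F, B4->E, B3->T; covered: B1=F, B2=S, B3=T, B4=E
#5 (b=3) -> B2->E, B1->F, B4->E, B3->F, B5->F; covered: B1=F, B2=E, B3=F, B4=E, B5=F
union over all inputs: B1=T, B1=F, B2=S, B2=E, B3=T, B3=F, B4=S, B4=E, B5=T, B5=F (10 outcomes)
checked all size-1 subsets: none covers 10 outcomes (max 6/10)
checked all size-2 subsets: none covers 10 outcomes (max 9/10)
size 3: inputs {1, 3, 5} cover all 10 outcomes, and no lexicographically smaller subset of this size does

Answer: 1, 3, 5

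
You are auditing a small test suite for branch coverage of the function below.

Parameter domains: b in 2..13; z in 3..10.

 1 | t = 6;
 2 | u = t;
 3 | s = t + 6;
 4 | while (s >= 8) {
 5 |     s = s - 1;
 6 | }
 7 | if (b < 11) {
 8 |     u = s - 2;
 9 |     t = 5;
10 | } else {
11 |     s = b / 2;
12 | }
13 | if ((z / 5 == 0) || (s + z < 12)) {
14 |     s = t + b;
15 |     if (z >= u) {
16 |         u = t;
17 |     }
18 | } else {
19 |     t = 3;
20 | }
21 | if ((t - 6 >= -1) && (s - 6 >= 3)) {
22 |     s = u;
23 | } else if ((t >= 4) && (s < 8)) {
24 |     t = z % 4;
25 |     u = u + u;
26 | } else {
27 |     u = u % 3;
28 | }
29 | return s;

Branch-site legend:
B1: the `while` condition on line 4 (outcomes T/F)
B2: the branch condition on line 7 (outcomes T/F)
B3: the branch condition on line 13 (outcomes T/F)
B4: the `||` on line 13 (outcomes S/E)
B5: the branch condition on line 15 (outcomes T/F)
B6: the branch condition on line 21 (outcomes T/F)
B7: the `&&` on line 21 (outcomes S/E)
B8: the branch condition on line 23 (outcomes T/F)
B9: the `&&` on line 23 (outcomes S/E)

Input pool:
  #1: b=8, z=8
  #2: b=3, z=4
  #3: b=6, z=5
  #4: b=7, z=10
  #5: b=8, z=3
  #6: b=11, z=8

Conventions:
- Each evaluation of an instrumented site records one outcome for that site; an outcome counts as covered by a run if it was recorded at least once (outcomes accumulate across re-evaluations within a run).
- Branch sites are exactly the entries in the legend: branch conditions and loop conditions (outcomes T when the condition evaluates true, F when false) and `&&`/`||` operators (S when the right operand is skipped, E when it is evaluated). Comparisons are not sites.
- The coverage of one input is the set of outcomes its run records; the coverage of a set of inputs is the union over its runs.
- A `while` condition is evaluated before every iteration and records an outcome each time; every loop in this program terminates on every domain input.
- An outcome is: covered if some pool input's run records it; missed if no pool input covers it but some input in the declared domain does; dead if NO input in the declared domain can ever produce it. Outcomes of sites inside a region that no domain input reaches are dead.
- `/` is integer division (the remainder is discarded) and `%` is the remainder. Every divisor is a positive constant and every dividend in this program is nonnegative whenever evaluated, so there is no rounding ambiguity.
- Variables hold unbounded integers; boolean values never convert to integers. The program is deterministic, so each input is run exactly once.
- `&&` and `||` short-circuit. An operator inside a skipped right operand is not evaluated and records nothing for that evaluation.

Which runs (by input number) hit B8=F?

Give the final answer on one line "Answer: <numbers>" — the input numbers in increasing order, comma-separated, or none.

input #1 (b=8, z=8): produces B8=F
input #2 (b=3, z=4): produces B8=F
input #3 (b=6, z=5): produces B8=F
input #4 (b=7, z=10): produces B8=F
input #5 (b=8, z=3): does not produce B8=F
input #6 (b=11, z=8): produces B8=F

Answer: 1, 2, 3, 4, 6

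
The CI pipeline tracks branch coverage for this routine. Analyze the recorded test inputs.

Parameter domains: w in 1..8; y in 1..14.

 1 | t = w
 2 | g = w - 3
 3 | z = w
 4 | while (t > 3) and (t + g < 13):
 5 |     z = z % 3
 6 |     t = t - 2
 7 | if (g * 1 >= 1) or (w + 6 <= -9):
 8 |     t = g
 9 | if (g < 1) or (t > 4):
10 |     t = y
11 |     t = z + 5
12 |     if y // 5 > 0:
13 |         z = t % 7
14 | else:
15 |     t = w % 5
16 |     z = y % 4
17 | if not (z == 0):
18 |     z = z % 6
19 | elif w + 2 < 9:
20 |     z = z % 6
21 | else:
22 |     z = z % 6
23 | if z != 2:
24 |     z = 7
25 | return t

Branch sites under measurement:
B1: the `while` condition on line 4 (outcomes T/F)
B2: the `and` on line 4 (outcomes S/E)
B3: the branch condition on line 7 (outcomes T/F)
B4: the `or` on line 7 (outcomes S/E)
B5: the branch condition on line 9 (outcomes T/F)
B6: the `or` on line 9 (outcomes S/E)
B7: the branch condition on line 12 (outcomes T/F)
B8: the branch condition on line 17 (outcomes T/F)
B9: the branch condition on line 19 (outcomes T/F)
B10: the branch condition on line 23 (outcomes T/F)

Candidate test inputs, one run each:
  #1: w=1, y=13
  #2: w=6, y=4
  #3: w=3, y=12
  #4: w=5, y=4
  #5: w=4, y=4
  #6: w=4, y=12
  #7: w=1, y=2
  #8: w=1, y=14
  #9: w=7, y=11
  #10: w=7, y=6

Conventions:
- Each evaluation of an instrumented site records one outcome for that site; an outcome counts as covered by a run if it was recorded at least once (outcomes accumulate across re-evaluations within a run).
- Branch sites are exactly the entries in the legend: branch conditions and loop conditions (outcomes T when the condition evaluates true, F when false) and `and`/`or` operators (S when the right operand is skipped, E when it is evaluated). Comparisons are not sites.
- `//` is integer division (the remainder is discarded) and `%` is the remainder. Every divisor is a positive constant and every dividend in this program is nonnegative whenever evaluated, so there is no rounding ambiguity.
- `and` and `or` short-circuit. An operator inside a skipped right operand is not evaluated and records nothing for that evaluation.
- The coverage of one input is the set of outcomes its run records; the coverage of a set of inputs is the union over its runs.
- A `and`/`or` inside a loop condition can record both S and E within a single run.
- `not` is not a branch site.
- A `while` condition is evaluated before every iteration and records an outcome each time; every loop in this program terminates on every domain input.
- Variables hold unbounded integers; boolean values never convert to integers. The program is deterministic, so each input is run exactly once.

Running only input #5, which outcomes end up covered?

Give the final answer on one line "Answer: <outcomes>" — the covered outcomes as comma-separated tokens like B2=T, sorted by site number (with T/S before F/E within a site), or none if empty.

Simulating input #5 (w=4, y=4) step by step:
  B2->E, B1->T, B2->S, B1->F, B4->S, B3->T, B6->E, B5->F, B8->F, B9->T
  B10->T
as a set, this run covers: B1=T, B1=F, B2=S, B2=E, B3=T, B4=S, B5=F, B6=E, B8=F, B9=T, B10=T

Answer: B1=T, B1=F, B2=S, B2=E, B3=T, B4=S, B5=F, B6=E, B8=F, B9=T, B10=T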